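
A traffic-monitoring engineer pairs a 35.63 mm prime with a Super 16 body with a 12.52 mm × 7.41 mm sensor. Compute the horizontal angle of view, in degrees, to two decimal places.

Angle of view α = 2·arctan(w/2f) with w = 12.52 mm and f = 35.63 mm.
w/2f = 0.17569; arctan(0.17569) ≈ 9.9649°, so α ≈ 19.9297°.

19.93°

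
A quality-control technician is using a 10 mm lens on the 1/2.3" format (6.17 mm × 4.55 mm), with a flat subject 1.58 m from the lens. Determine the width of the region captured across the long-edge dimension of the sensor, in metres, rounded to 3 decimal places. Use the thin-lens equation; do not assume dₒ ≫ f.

dₒ: 1.58 m = 1580 mm.
Similar triangles through the lens centre give W/dₒ = w/dᵢ; with 1/f = 1/dₒ + 1/dᵢ this gives W = w·(dₒ − f)/f.
W = 6.17 mm × (1580 − 10) / 10 = 6.17 × 157.0000 ≈ 968.690 mm = 0.96869 m.

0.969 m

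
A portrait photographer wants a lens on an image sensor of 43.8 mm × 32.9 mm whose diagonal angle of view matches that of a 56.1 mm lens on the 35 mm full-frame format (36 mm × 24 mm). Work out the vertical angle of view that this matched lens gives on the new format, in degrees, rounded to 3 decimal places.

Sensor diagonal = √(36² + 24²) = √1872.0000 ≈ 43.2666 mm.
Sensor diagonal = √(43.8² + 32.9²) = √3000.8500 ≈ 54.7800 mm.
Equal diagonal AOV ⇒ f₂ = f₁ · 54.7800/43.2666 = 56.1 × 1.26610 ≈ 71.0284 mm.
Vertical AOV on the new format = 2·arctan(32.9 / (2 × 71.0284)) = 2·arctan(0.23160) ≈ 26.0793°.

26.079°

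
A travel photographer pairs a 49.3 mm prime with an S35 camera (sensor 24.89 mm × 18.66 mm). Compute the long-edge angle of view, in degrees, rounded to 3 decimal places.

28.335°

Angle of view α = 2·arctan(w/2f) with w = 24.89 mm and f = 49.3 mm.
w/2f = 0.25243; arctan(0.25243) ≈ 14.1674°, so α ≈ 28.3349°.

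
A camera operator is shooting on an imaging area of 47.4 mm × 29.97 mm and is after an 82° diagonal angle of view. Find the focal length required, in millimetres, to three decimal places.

Sensor diagonal = √(47.4² + 29.97²) = √3144.9609 ≈ 56.0800 mm.
From α = 2·arctan(d/2f) we get f = d / (2·tan(α/2)).
With d = 56.0800 mm and α/2 = 41°, tan(α/2) ≈ 0.86929, so f ≈ 56.0800 / 1.73857 ≈ 32.2563 mm.

32.256 mm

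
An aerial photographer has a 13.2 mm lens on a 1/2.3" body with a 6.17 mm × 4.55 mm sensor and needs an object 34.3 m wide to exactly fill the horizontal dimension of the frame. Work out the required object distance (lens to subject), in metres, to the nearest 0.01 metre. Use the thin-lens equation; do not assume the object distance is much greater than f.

73.39 m

W: 34.3 m = 34300 mm.
Magnification m = w/W = dᵢ/dₒ; combined with 1/f = 1/dₒ + 1/dᵢ this gives dₒ = f·(1 + W/w).
dₒ = 13.2 mm × (1 + 34300/6.17) = 13.2 × 5560.1572 ≈ 73394.075 mm = 73.3941 m.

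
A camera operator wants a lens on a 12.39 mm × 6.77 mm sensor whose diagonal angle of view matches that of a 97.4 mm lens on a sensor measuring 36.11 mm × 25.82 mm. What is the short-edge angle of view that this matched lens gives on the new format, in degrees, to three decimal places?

12.472°

Sensor diagonal = √(36.11² + 25.82²) = √1970.6045 ≈ 44.3915 mm.
Sensor diagonal = √(12.39² + 6.77²) = √199.3450 ≈ 14.1190 mm.
Equal diagonal AOV ⇒ f₂ = f₁ · 14.1190/44.3915 = 97.4 × 0.31806 ≈ 30.9786 mm.
Short-edge AOV on the new format = 2·arctan(6.77 / (2 × 30.9786)) = 2·arctan(0.10927) ≈ 12.4718°.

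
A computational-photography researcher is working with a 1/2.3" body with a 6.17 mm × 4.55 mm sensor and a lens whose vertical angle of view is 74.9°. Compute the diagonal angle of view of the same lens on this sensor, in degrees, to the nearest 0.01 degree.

104.46°

From the vertical AOV: f = 4.55 / (2·tan(37.45°)) = 4.55 / 1.53188 ≈ 2.9702 mm.
Sensor diagonal = √(6.17² + 4.55²) = √58.7714 ≈ 7.6663 mm.
Diagonal AOV = 2·arctan(7.6663 / (2 × 2.9702)) = 2·arctan(1.29053) ≈ 104.4574°.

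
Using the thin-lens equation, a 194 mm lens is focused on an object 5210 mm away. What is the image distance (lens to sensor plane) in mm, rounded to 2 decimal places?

1/dᵢ = 1/f − 1/dₒ = 1/194 − 1/5210 = 0.0049627 mm⁻¹.
dᵢ = 1/0.0049627 ≈ 201.5032 mm.

201.50 mm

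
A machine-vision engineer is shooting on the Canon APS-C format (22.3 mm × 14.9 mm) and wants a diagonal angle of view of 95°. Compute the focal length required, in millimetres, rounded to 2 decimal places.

12.29 mm

Sensor diagonal = √(22.3² + 14.9²) = √719.3000 ≈ 26.8198 mm.
From α = 2·arctan(d/2f) we get f = d / (2·tan(α/2)).
With d = 26.8198 mm and α/2 = 47.5°, tan(α/2) ≈ 1.09131, so f ≈ 26.8198 / 2.18262 ≈ 12.2879 mm.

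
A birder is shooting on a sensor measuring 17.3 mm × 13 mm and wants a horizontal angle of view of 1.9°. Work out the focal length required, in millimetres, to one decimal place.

From α = 2·arctan(w/2f) we get f = w / (2·tan(α/2)).
With w = 17.3 mm and α/2 = 0.95°, tan(α/2) ≈ 0.01658, so f ≈ 17.3 / 0.03316 ≈ 521.6453 mm.

521.6 mm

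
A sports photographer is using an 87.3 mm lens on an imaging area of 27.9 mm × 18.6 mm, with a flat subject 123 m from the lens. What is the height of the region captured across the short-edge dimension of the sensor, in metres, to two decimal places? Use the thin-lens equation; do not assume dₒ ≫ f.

26.19 m

dₒ: 123 m = 123000 mm.
Similar triangles through the lens centre give W/dₒ = h/dᵢ; with 1/f = 1/dₒ + 1/dᵢ this gives W = h·(dₒ − f)/f.
W = 18.6 mm × (123000 − 87.3) / 87.3 = 18.6 × 1407.9347 ≈ 26187.586 mm = 26.1876 m.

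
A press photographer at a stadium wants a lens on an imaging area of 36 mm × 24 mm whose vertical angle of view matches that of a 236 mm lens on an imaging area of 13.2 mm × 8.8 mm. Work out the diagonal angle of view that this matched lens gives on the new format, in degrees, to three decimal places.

Equal vertical AOV ⇒ f₂ = f₁ · 24/8.8 = 236 × 2.72727 ≈ 643.6364 mm.
Sensor diagonal = √(36² + 24²) = √1872.0000 ≈ 43.2666 mm.
Diagonal AOV on the new format = 2·arctan(43.2666 / (2 × 643.6364)) = 2·arctan(0.03361) ≈ 3.8501°.

3.850°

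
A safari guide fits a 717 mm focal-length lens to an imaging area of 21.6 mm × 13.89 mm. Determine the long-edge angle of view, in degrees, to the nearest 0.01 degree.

1.73°

Angle of view α = 2·arctan(w/2f) with w = 21.6 mm and f = 717 mm.
w/2f = 0.01506; arctan(0.01506) ≈ 0.8630°, so α ≈ 1.7259°.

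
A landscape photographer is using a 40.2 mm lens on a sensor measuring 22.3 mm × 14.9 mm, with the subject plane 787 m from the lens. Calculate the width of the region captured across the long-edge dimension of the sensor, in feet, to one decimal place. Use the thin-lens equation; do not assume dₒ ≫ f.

1432.2 ft

dₒ: 787 m = 787000 mm.
Similar triangles through the lens centre give W/dₒ = w/dᵢ; with 1/f = 1/dₒ + 1/dᵢ this gives W = w·(dₒ − f)/f.
W = 22.3 mm × (787000 − 40.2) / 40.2 = 22.3 × 19576.1144 ≈ 436547.352 mm = 436547.352/304.8 ft = 1432.24 ft.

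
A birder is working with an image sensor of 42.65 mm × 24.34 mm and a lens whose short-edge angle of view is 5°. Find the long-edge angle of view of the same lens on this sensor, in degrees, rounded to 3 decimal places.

From the short-edge AOV: f = 24.34 / (2·tan(2.5°)) = 24.34 / 0.08732 ≈ 278.7388 mm.
Long-edge AOV = 2·arctan(42.65 / (2 × 278.7388)) = 2·arctan(0.07651) ≈ 8.7498°.

8.750°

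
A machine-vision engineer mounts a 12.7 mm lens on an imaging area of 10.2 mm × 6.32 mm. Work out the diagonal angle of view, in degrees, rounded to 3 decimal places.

50.573°

Sensor diagonal = √(10.2² + 6.32²) = √143.9824 ≈ 11.9993 mm.
Angle of view α = 2·arctan(d/2f) with d = 11.9993 mm and f = 12.7 mm.
d/2f = 0.47241; arctan(0.47241) ≈ 25.2866°, so α ≈ 50.5732°.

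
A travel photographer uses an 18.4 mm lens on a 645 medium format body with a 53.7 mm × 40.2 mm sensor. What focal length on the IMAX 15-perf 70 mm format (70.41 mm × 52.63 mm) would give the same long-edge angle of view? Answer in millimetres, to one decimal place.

Equal angle of view means equal width/f ratio, so f₂ = f₁ · (width₂/width₁) = 18.4 × 70.41/53.7.
f₂ = 18.4 × 1.31117 ≈ 24.126 mm.

24.1 mm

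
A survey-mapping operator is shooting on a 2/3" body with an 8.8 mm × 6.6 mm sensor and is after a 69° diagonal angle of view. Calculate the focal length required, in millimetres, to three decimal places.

8.003 mm

Sensor diagonal = √(8.8² + 6.6²) = √121.0000 ≈ 11.0000 mm.
From α = 2·arctan(d/2f) we get f = d / (2·tan(α/2)).
With d = 11.0000 mm and α/2 = 34.5°, tan(α/2) ≈ 0.68728, so f ≈ 11.0000 / 1.37456 ≈ 8.0025 mm.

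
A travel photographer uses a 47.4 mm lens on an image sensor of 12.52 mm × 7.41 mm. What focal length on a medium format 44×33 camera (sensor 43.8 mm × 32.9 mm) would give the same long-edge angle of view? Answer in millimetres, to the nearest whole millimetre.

Equal angle of view means equal width/f ratio, so f₂ = f₁ · (width₂/width₁) = 47.4 × 43.8/12.52.
f₂ = 47.4 × 3.49840 ≈ 165.824 mm.

166 mm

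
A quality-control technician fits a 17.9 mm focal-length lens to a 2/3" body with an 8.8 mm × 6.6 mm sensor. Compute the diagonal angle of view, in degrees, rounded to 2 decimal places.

34.16°

Sensor diagonal = √(8.8² + 6.6²) = √121.0000 ≈ 11.0000 mm.
Angle of view α = 2·arctan(d/2f) with d = 11.0000 mm and f = 17.9 mm.
d/2f = 0.30726; arctan(0.30726) ≈ 17.0802°, so α ≈ 34.1605°.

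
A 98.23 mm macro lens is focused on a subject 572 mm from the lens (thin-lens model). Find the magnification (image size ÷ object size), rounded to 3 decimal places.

Thin lens: 1/f = 1/dₒ + 1/dᵢ → 1/dᵢ = 1/98.23 − 1/572 = 0.0084319 mm⁻¹, so dᵢ ≈ 118.5967 mm.
Magnification m = dᵢ/dₒ = 118.5967/572 ≈ 0.20734.

0.207×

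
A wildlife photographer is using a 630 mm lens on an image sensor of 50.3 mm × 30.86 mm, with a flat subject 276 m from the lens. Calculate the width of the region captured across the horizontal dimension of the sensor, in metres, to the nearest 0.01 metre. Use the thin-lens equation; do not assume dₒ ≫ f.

dₒ: 276 m = 276000 mm.
Similar triangles through the lens centre give W/dₒ = w/dᵢ; with 1/f = 1/dₒ + 1/dᵢ this gives W = w·(dₒ − f)/f.
W = 50.3 mm × (276000 − 630) / 630 = 50.3 × 437.0952 ≈ 21985.890 mm = 21.9859 m.

21.99 m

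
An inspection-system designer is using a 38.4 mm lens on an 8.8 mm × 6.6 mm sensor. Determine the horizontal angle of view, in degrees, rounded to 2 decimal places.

Angle of view α = 2·arctan(w/2f) with w = 8.8 mm and f = 38.4 mm.
w/2f = 0.11458; arctan(0.11458) ≈ 6.5366°, so α ≈ 13.0733°.

13.07°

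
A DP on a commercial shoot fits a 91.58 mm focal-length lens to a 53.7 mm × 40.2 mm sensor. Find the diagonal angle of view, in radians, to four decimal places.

0.7021 rad

Sensor diagonal = √(53.7² + 40.2²) = √4499.7300 ≈ 67.0800 mm.
Angle of view α = 2·arctan(d/2f) with d = 67.0800 mm and f = 91.58 mm.
d/2f = 0.36624; arctan(0.36624) ≈ 0.3511 rad, so α ≈ 0.7021 rad.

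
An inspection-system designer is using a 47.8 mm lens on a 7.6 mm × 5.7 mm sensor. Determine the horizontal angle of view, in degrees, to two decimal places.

Angle of view α = 2·arctan(w/2f) with w = 7.6 mm and f = 47.8 mm.
w/2f = 0.07950; arctan(0.07950) ≈ 4.5453°, so α ≈ 9.0907°.

9.09°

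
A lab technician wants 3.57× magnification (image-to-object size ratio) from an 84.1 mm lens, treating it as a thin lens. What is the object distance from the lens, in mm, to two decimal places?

With m = dᵢ/dₒ and 1/f = 1/dₒ + 1/dᵢ, substituting dᵢ = m·dₒ gives 1/f = (1 + 1/m)/dₒ, hence dₒ = f·(1 + 1/m).
dₒ = 84.1 × (1 + 1/3.57) = 84.1 × 1.28011 ≈ 107.657 mm.

107.66 mm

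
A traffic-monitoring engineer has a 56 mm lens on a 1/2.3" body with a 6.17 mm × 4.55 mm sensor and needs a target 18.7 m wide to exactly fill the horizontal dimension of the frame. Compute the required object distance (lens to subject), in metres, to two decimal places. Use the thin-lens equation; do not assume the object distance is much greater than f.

169.78 m

W: 18.7 m = 18700 mm.
Magnification m = w/W = dᵢ/dₒ; combined with 1/f = 1/dₒ + 1/dᵢ this gives dₒ = f·(1 + W/w).
dₒ = 56 mm × (1 + 18700/6.17) = 56 × 3031.7942 ≈ 169780.473 mm = 169.78 m.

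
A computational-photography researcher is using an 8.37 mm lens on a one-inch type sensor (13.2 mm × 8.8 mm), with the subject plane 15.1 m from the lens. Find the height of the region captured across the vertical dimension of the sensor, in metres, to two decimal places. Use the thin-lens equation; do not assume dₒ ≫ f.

dₒ: 15.1 m = 15100 mm.
Similar triangles through the lens centre give W/dₒ = h/dᵢ; with 1/f = 1/dₒ + 1/dᵢ this gives W = h·(dₒ − f)/f.
W = 8.8 mm × (15100 − 8.37) / 8.37 = 8.8 × 1803.0621 ≈ 15866.947 mm = 15.8669 m.

15.87 m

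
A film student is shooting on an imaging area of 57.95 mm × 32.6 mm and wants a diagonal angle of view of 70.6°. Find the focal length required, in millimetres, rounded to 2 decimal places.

Sensor diagonal = √(57.95² + 32.6²) = √4420.9625 ≈ 66.4903 mm.
From α = 2·arctan(d/2f) we get f = d / (2·tan(α/2)).
With d = 66.4903 mm and α/2 = 35.3°, tan(α/2) ≈ 0.70804, so f ≈ 66.4903 / 1.41608 ≈ 46.9538 mm.

46.95 mm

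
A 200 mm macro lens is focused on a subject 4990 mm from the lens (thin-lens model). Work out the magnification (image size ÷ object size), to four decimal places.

Thin lens: 1/f = 1/dₒ + 1/dᵢ → 1/dᵢ = 1/200 − 1/4990 = 0.0047996 mm⁻¹, so dᵢ ≈ 208.3507 mm.
Magnification m = dᵢ/dₒ = 208.3507/4990 ≈ 0.04175.

0.0418×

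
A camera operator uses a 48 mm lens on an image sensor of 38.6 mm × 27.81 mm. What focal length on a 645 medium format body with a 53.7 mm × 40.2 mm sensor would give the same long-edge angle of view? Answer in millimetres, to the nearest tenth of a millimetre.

66.8 mm

Equal angle of view means equal width/f ratio, so f₂ = f₁ · (width₂/width₁) = 48 × 53.7/38.6.
f₂ = 48 × 1.39119 ≈ 66.777 mm.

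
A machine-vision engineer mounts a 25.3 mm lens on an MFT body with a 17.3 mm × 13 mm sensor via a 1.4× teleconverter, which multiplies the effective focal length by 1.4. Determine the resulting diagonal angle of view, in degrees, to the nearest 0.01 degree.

Effective focal length f = 25.3 × 1.4 = 35.42 mm.
Sensor diagonal = √(17.3² + 13²) = √468.2900 ≈ 21.6400 mm.
α = 2·arctan(21.640 / (2 × 35.42)) = 2·arctan(0.30548) ≈ 33.9734°.

33.97°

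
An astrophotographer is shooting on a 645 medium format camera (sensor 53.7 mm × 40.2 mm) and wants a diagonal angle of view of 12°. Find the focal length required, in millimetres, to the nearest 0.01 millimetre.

319.11 mm

Sensor diagonal = √(53.7² + 40.2²) = √4499.7300 ≈ 67.0800 mm.
From α = 2·arctan(d/2f) we get f = d / (2·tan(α/2)).
With d = 67.0800 mm and α/2 = 6°, tan(α/2) ≈ 0.10510, so f ≈ 67.0800 / 0.21021 ≈ 319.1119 mm.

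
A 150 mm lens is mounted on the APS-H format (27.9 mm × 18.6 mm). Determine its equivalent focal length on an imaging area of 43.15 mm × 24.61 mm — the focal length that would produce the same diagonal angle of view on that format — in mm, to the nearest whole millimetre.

222 mm

Sensor diagonal = √(27.9² + 18.6²) = √1124.3700 ≈ 33.5316 mm.
Sensor diagonal = √(43.15² + 24.61²) = √2467.5746 ≈ 49.6747 mm.
Equal angle of view means equal diagonal/f ratio, so f₂ = f₁ · (diagonal₂/diagonal₁) = 150 × 49.6747/33.5316.
f₂ = 150 × 1.48143 ≈ 222.214 mm.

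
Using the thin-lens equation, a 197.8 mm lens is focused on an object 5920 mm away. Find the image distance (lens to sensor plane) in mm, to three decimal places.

204.637 mm

1/dᵢ = 1/f − 1/dₒ = 1/197.8 − 1/5920 = 0.0048867 mm⁻¹.
dᵢ = 1/0.0048867 ≈ 204.6374 mm.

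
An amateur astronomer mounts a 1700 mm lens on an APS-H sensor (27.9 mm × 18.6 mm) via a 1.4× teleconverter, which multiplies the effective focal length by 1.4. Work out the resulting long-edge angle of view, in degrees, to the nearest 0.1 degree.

0.7°

Effective focal length f = 1700 × 1.4 = 2380 mm.
α = 2·arctan(27.9 / (2 × 2380)) = 2·arctan(0.00586) ≈ 0.6717°.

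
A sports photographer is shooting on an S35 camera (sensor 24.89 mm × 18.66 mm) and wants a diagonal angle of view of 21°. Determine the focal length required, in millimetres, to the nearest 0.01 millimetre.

83.92 mm

Sensor diagonal = √(24.89² + 18.66²) = √967.7077 ≈ 31.1080 mm.
From α = 2·arctan(d/2f) we get f = d / (2·tan(α/2)).
With d = 31.1080 mm and α/2 = 10.5°, tan(α/2) ≈ 0.18534, so f ≈ 31.1080 / 0.37068 ≈ 83.9219 mm.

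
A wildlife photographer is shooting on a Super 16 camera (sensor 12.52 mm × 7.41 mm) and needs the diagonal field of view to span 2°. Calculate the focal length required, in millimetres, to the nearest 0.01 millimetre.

416.74 mm

Sensor diagonal = √(12.52² + 7.41²) = √211.6585 ≈ 14.5485 mm.
From α = 2·arctan(d/2f) we get f = d / (2·tan(α/2)).
With d = 14.5485 mm and α/2 = 1°, tan(α/2) ≈ 0.01746, so f ≈ 14.5485 / 0.03491 ≈ 416.7412 mm.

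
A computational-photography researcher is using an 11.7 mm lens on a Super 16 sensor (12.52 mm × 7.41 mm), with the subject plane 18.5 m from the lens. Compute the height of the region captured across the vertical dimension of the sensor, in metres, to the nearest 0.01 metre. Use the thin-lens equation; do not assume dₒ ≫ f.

dₒ: 18.5 m = 18500 mm.
Similar triangles through the lens centre give W/dₒ = h/dᵢ; with 1/f = 1/dₒ + 1/dᵢ this gives W = h·(dₒ − f)/f.
W = 7.41 mm × (18500 − 11.7) / 11.7 = 7.41 × 1580.1966 ≈ 11709.257 mm = 11.7093 m.

11.71 m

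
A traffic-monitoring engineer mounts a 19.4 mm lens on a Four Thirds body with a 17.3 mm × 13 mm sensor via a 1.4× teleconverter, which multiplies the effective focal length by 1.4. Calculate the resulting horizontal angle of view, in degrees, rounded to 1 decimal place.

35.3°

Effective focal length f = 19.4 × 1.4 = 27.16 mm.
α = 2·arctan(17.3 / (2 × 27.16)) = 2·arctan(0.31848) ≈ 35.3316°.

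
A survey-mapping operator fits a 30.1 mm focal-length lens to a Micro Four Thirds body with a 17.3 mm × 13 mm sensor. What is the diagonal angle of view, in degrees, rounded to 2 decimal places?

39.54°

Sensor diagonal = √(17.3² + 13²) = √468.2900 ≈ 21.6400 mm.
Angle of view α = 2·arctan(d/2f) with d = 21.6400 mm and f = 30.1 mm.
d/2f = 0.35947; arctan(0.35947) ≈ 19.7719°, so α ≈ 39.5438°.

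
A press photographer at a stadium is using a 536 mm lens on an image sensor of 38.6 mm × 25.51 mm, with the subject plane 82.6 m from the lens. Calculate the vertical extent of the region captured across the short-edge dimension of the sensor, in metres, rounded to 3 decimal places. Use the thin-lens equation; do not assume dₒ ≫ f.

dₒ: 82.6 m = 82600 mm.
Similar triangles through the lens centre give W/dₒ = h/dᵢ; with 1/f = 1/dₒ + 1/dᵢ this gives W = h·(dₒ − f)/f.
W = 25.51 mm × (82600 − 536) / 536 = 25.51 × 153.1045 ≈ 3905.695 mm = 3.9057 m.

3.906 m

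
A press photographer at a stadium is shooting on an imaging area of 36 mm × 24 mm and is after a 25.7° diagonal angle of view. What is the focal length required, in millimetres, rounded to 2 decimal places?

Sensor diagonal = √(36² + 24²) = √1872.0000 ≈ 43.2666 mm.
From α = 2·arctan(d/2f) we get f = d / (2·tan(α/2)).
With d = 43.2666 mm and α/2 = 12.85°, tan(α/2) ≈ 0.22811, so f ≈ 43.2666 / 0.45622 ≈ 94.8362 mm.

94.84 mm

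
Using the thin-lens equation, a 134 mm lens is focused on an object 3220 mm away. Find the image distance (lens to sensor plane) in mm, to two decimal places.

1/dᵢ = 1/f − 1/dₒ = 1/134 − 1/3220 = 0.0071521 mm⁻¹.
dᵢ = 1/0.0071521 ≈ 139.8185 mm.

139.82 mm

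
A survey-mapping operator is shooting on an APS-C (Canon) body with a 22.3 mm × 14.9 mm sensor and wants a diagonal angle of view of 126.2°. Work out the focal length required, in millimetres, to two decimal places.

6.80 mm

Sensor diagonal = √(22.3² + 14.9²) = √719.3000 ≈ 26.8198 mm.
From α = 2·arctan(d/2f) we get f = d / (2·tan(α/2)).
With d = 26.8198 mm and α/2 = 63.1°, tan(α/2) ≈ 1.97111, so f ≈ 26.8198 / 3.94222 ≈ 6.8032 mm.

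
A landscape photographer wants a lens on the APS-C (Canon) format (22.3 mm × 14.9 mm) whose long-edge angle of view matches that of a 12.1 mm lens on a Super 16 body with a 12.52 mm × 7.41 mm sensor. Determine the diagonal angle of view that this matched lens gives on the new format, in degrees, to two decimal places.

63.78°

Equal long-edge AOV ⇒ f₂ = f₁ · 22.3/12.52 = 12.1 × 1.78115 ≈ 21.5519 mm.
Sensor diagonal = √(22.3² + 14.9²) = √719.3000 ≈ 26.8198 mm.
Diagonal AOV on the new format = 2·arctan(26.8198 / (2 × 21.5519)) = 2·arctan(0.62221) ≈ 63.7808°.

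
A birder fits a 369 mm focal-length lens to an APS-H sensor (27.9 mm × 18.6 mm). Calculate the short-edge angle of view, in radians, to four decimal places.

0.0504 rad

Angle of view α = 2·arctan(h/2f) with h = 18.6 mm and f = 369 mm.
h/2f = 0.02520; arctan(0.02520) ≈ 0.0252 rad, so α ≈ 0.0504 rad.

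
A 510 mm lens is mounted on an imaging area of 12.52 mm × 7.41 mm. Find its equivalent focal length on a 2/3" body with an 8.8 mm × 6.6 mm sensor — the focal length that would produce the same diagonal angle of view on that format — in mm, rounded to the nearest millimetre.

386 mm

Sensor diagonal = √(12.52² + 7.41²) = √211.6585 ≈ 14.5485 mm.
Sensor diagonal = √(8.8² + 6.6²) = √121.0000 ≈ 11.0000 mm.
Equal angle of view means equal diagonal/f ratio, so f₂ = f₁ · (diagonal₂/diagonal₁) = 510 × 11.0000/14.5485.
f₂ = 510 × 0.75609 ≈ 385.607 mm.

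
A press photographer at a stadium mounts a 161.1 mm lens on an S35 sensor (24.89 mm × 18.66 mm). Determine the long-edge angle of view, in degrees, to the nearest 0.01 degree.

Angle of view α = 2·arctan(w/2f) with w = 24.89 mm and f = 161.1 mm.
w/2f = 0.07725; arctan(0.07725) ≈ 4.4173°, so α ≈ 8.8347°.

8.83°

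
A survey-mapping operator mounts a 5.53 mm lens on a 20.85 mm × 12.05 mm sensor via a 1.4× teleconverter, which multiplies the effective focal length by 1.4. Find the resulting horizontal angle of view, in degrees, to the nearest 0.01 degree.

106.80°

Effective focal length f = 5.53 × 1.4 = 7.742 mm.
α = 2·arctan(20.85 / (2 × 7.742)) = 2·arctan(1.34655) ≈ 106.8020°.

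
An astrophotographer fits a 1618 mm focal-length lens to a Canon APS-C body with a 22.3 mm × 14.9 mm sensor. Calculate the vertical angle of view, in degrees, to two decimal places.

Angle of view α = 2·arctan(h/2f) with h = 14.9 mm and f = 1618 mm.
h/2f = 0.00460; arctan(0.00460) ≈ 0.2638°, so α ≈ 0.5276°.

0.53°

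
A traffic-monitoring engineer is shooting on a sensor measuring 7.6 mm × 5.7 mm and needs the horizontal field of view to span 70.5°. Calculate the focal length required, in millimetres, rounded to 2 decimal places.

From α = 2·arctan(w/2f) we get f = w / (2·tan(α/2)).
With w = 7.6 mm and α/2 = 35.25°, tan(α/2) ≈ 0.70673, so f ≈ 7.6 / 1.41346 ≈ 5.3769 mm.

5.38 mm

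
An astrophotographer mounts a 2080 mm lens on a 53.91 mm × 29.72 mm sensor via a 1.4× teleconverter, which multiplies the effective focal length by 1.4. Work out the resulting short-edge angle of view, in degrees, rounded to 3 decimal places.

Effective focal length f = 2080 × 1.4 = 2912 mm.
α = 2·arctan(29.72 / (2 × 2912)) = 2·arctan(0.00510) ≈ 0.5848°.

0.585°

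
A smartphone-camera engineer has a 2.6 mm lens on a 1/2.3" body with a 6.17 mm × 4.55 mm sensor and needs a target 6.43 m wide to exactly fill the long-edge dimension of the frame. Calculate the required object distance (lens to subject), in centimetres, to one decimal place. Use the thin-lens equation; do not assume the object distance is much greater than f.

271.2 cm

W: 6.43 m = 6430 mm.
Magnification m = w/W = dᵢ/dₒ; combined with 1/f = 1/dₒ + 1/dᵢ this gives dₒ = f·(1 + W/w).
dₒ = 2.6 mm × (1 + 6430/6.17) = 2.6 × 1043.1394 ≈ 2712.162 mm = 271.216 cm.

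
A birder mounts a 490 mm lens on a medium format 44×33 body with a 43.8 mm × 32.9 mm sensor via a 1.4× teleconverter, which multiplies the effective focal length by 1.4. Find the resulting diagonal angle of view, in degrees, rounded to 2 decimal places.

4.57°

Effective focal length f = 490 × 1.4 = 686 mm.
Sensor diagonal = √(43.8² + 32.9²) = √3000.8500 ≈ 54.7800 mm.
α = 2·arctan(54.780 / (2 × 686)) = 2·arctan(0.03993) ≈ 4.5729°.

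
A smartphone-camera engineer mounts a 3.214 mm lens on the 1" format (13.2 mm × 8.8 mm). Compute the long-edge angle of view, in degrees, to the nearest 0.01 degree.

Angle of view α = 2·arctan(w/2f) with w = 13.2 mm and f = 3.214 mm.
w/2f = 2.05352; arctan(2.05352) ≈ 64.0353°, so α ≈ 128.0706°.

128.07°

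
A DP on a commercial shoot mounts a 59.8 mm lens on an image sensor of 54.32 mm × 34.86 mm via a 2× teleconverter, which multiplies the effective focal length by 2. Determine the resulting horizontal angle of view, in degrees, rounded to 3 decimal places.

25.589°

Effective focal length f = 59.8 × 2 = 119.6 mm.
α = 2·arctan(54.32 / (2 × 119.6)) = 2·arctan(0.22709) ≈ 25.5887°.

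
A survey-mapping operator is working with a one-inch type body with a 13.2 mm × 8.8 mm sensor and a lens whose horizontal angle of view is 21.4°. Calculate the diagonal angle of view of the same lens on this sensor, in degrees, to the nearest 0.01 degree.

From the horizontal AOV: f = 13.2 / (2·tan(10.7°)) = 13.2 / 0.37790 ≈ 34.9295 mm.
Sensor diagonal = √(13.2² + 8.8²) = √251.6800 ≈ 15.8644 mm.
Diagonal AOV = 2·arctan(15.8644 / (2 × 34.9295)) = 2·arctan(0.22709) ≈ 25.5888°.

25.59°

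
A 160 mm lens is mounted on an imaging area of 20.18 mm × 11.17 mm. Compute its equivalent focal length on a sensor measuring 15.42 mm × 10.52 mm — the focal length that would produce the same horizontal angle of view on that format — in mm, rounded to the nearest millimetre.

122 mm

Equal angle of view means equal width/f ratio, so f₂ = f₁ · (width₂/width₁) = 160 × 15.42/20.18.
f₂ = 160 × 0.76412 ≈ 122.260 mm.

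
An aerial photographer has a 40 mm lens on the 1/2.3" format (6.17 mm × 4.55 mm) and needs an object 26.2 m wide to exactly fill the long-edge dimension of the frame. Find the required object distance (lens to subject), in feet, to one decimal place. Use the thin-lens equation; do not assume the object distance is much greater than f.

557.4 ft

W: 26.2 m = 26200 mm.
Magnification m = w/W = dᵢ/dₒ; combined with 1/f = 1/dₒ + 1/dᵢ this gives dₒ = f·(1 + W/w).
dₒ = 40 mm × (1 + 26200/6.17) = 40 × 4247.3533 ≈ 169894.133 mm = 169894.133/304.8 ft = 557.395 ft.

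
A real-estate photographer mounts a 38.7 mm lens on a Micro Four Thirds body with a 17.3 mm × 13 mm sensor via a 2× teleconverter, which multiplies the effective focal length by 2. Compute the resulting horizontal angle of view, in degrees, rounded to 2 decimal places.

Effective focal length f = 38.7 × 2 = 77.4 mm.
α = 2·arctan(17.3 / (2 × 77.4)) = 2·arctan(0.11176) ≈ 12.7535°.

12.75°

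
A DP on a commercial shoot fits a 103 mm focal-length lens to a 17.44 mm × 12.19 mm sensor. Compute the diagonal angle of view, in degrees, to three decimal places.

11.794°

Sensor diagonal = √(17.44² + 12.19²) = √452.7497 ≈ 21.2779 mm.
Angle of view α = 2·arctan(d/2f) with d = 21.2779 mm and f = 103 mm.
d/2f = 0.10329; arctan(0.10329) ≈ 5.8972°, so α ≈ 11.7944°.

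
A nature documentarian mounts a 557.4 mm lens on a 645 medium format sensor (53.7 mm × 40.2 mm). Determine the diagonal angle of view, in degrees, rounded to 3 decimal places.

6.887°

Sensor diagonal = √(53.7² + 40.2²) = √4499.7300 ≈ 67.0800 mm.
Angle of view α = 2·arctan(d/2f) with d = 67.0800 mm and f = 557.4 mm.
d/2f = 0.06017; arctan(0.06017) ≈ 3.4435°, so α ≈ 6.8869°.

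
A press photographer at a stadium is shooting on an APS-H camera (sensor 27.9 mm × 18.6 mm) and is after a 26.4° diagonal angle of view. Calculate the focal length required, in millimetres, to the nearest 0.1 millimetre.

Sensor diagonal = √(27.9² + 18.6²) = √1124.3700 ≈ 33.5316 mm.
From α = 2·arctan(d/2f) we get f = d / (2·tan(α/2)).
With d = 33.5316 mm and α/2 = 13.2°, tan(α/2) ≈ 0.23455, so f ≈ 33.5316 / 0.46910 ≈ 71.4814 mm.

71.5 mm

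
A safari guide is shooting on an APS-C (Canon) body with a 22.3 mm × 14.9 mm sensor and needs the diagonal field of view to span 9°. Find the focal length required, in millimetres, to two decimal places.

Sensor diagonal = √(22.3² + 14.9²) = √719.3000 ≈ 26.8198 mm.
From α = 2·arctan(d/2f) we get f = d / (2·tan(α/2)).
With d = 26.8198 mm and α/2 = 4.5°, tan(α/2) ≈ 0.07870, so f ≈ 26.8198 / 0.15740 ≈ 170.3887 mm.

170.39 mm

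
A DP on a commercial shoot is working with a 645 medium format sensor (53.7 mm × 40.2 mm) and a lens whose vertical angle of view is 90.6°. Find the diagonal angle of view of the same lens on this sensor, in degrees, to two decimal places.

118.66°

From the vertical AOV: f = 40.2 / (2·tan(45.3°)) = 40.2 / 2.02105 ≈ 19.8906 mm.
Sensor diagonal = √(53.7² + 40.2²) = √4499.7300 ≈ 67.0800 mm.
Diagonal AOV = 2·arctan(67.0800 / (2 × 19.8906)) = 2·arctan(1.68622) ≈ 118.6606°.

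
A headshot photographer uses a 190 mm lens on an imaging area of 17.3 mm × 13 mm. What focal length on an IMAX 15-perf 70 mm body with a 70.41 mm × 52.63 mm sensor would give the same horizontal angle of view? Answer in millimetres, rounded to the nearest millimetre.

773 mm

Equal angle of view means equal width/f ratio, so f₂ = f₁ · (width₂/width₁) = 190 × 70.41/17.3.
f₂ = 190 × 4.06994 ≈ 773.289 mm.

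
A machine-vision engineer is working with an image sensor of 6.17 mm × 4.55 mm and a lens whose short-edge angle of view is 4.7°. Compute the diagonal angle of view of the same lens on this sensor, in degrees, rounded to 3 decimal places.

7.911°

From the short-edge AOV: f = 4.55 / (2·tan(2.35°)) = 4.55 / 0.08208 ≈ 55.4361 mm.
Sensor diagonal = √(6.17² + 4.55²) = √58.7714 ≈ 7.6663 mm.
Diagonal AOV = 2·arctan(7.6663 / (2 × 55.4361)) = 2·arctan(0.06914) ≈ 7.9108°.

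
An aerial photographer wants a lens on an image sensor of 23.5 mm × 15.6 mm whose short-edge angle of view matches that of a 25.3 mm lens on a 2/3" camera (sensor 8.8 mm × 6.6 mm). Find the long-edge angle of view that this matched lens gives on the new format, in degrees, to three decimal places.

22.233°

Equal short-edge AOV ⇒ f₂ = f₁ · 15.6/6.6 = 25.3 × 2.36364 ≈ 59.8000 mm.
Long-edge AOV on the new format = 2·arctan(23.5 / (2 × 59.8000)) = 2·arctan(0.19649) ≈ 22.2327°.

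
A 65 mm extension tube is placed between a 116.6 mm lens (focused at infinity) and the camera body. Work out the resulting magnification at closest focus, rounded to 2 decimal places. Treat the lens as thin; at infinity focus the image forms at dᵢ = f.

0.56×

The tube moves the image plane from f to f + e, so dᵢ = 116.6 + 65 = 181.6 mm. Focus is achieved when 1/f = 1/dₒ + 1/dᵢ, giving dₒ = 1/(1/f − 1/(f+e)).
Magnification m = dᵢ/dₒ = (f+e)·(1/f − 1/(f+e)) = e/f = 65/116.6 ≈ 0.5575.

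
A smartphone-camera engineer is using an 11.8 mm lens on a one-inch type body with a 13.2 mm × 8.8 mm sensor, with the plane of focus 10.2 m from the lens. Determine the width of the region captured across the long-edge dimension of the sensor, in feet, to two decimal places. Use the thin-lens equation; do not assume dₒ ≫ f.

37.39 ft

dₒ: 10.2 m = 10200 mm.
Similar triangles through the lens centre give W/dₒ = w/dᵢ; with 1/f = 1/dₒ + 1/dᵢ this gives W = w·(dₒ − f)/f.
W = 13.2 mm × (10200 − 11.8) / 11.8 = 13.2 × 863.4068 ≈ 11396.969 mm = 11396.969/304.8 ft = 37.3916 ft.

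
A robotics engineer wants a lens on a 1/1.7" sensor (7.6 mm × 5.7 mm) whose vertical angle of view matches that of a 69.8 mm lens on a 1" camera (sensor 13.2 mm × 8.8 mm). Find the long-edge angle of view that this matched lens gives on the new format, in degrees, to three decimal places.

9.609°

Equal vertical AOV ⇒ f₂ = f₁ · 5.7/8.8 = 69.8 × 0.64773 ≈ 45.2114 mm.
Long-edge AOV on the new format = 2·arctan(7.6 / (2 × 45.2114)) = 2·arctan(0.08405) ≈ 9.6088°.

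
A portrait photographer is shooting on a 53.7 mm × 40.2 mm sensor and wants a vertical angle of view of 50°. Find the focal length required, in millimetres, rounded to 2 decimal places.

From α = 2·arctan(h/2f) we get f = h / (2·tan(α/2)).
With h = 40.2 mm and α/2 = 25°, tan(α/2) ≈ 0.46631, so f ≈ 40.2 / 0.93262 ≈ 43.1046 mm.

43.10 mm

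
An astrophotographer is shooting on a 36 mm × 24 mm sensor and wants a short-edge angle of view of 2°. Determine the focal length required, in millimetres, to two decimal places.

From α = 2·arctan(h/2f) we get f = h / (2·tan(α/2)).
With h = 24 mm and α/2 = 1°, tan(α/2) ≈ 0.01746, so f ≈ 24 / 0.03491 ≈ 687.4795 mm.

687.48 mm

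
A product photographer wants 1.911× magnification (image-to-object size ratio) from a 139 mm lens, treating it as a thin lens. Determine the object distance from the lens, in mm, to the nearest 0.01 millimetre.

With m = dᵢ/dₒ and 1/f = 1/dₒ + 1/dᵢ, substituting dᵢ = m·dₒ gives 1/f = (1 + 1/m)/dₒ, hence dₒ = f·(1 + 1/m).
dₒ = 139 × (1 + 1/1.911) = 139 × 1.52329 ≈ 211.737 mm.

211.74 mm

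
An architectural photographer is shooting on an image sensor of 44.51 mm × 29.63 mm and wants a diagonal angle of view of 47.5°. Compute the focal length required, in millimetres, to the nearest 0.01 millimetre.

Sensor diagonal = √(44.51² + 29.63²) = √2859.0770 ≈ 53.4703 mm.
From α = 2·arctan(d/2f) we get f = d / (2·tan(α/2)).
With d = 53.4703 mm and α/2 = 23.75°, tan(α/2) ≈ 0.44001, so f ≈ 53.4703 / 0.88002 ≈ 60.7603 mm.

60.76 mm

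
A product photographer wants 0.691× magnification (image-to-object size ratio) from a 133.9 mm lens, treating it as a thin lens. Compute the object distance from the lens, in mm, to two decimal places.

327.68 mm

With m = dᵢ/dₒ and 1/f = 1/dₒ + 1/dᵢ, substituting dᵢ = m·dₒ gives 1/f = (1 + 1/m)/dₒ, hence dₒ = f·(1 + 1/m).
dₒ = 133.9 × (1 + 1/0.691) = 133.9 × 2.44718 ≈ 327.677 mm.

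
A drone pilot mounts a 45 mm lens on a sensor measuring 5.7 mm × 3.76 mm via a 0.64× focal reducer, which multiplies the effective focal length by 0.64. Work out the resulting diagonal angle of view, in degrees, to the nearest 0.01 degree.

13.52°

Effective focal length f = 45 × 0.64 = 28.8 mm.
Sensor diagonal = √(5.7² + 3.76²) = √46.6276 ≈ 6.8284 mm.
α = 2·arctan(6.828 / (2 × 28.8)) = 2·arctan(0.11855) ≈ 13.5216°.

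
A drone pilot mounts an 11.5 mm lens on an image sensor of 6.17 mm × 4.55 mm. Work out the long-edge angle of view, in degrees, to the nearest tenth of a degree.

30.0°

Angle of view α = 2·arctan(w/2f) with w = 6.17 mm and f = 11.5 mm.
w/2f = 0.26826; arctan(0.26826) ≈ 15.0167°, so α ≈ 30.0333°.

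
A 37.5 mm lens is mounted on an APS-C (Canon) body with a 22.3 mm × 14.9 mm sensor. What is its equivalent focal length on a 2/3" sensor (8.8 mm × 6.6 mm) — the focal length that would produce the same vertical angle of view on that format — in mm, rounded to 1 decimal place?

Equal angle of view means equal height/f ratio, so f₂ = f₁ · (height₂/height₁) = 37.5 × 6.6/14.9.
f₂ = 37.5 × 0.44295 ≈ 16.611 mm.

16.6 mm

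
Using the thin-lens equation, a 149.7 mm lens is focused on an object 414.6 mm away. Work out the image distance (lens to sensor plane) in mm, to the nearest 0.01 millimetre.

1/dᵢ = 1/f − 1/dₒ = 1/149.7 − 1/414.6 = 0.0042681 mm⁻¹.
dᵢ = 1/0.0042681 ≈ 234.2983 mm.

234.30 mm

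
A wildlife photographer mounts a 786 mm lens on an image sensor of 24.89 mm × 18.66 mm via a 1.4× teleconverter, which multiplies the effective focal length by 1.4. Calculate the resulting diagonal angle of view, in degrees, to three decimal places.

Effective focal length f = 786 × 1.4 = 1100.4 mm.
Sensor diagonal = √(24.89² + 18.66²) = √967.7077 ≈ 31.1080 mm.
α = 2·arctan(31.108 / (2 × 1100.4)) = 2·arctan(0.01413) ≈ 1.6196°.

1.620°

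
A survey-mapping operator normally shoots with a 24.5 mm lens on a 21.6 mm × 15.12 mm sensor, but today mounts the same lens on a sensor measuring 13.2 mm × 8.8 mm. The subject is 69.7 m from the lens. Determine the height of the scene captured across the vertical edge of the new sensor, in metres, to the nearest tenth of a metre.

The focal length stays 24.5 mm; the relevant sensor dimension is now h = 8.8 mm. Object distance dₒ = 69.7 m = 69700 mm.
Thin-lens field height W = h·(dₒ − f)/f = 8.8 × (69700 − 24.5)/24.5 ≈ 25026.302 mm = 25.0263 m.

25.0 m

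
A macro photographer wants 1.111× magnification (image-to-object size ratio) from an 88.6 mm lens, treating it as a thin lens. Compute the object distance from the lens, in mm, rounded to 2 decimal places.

With m = dᵢ/dₒ and 1/f = 1/dₒ + 1/dᵢ, substituting dᵢ = m·dₒ gives 1/f = (1 + 1/m)/dₒ, hence dₒ = f·(1 + 1/m).
dₒ = 88.6 × (1 + 1/1.111) = 88.6 × 1.90009 ≈ 168.348 mm.

168.35 mm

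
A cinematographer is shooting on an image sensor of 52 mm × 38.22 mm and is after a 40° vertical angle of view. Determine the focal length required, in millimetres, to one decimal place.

52.5 mm

From α = 2·arctan(h/2f) we get f = h / (2·tan(α/2)).
With h = 38.22 mm and α/2 = 20°, tan(α/2) ≈ 0.36397, so f ≈ 38.22 / 0.72794 ≈ 52.5043 mm.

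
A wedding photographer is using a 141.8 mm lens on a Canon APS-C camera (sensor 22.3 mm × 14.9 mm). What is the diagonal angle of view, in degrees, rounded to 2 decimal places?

10.80°

Sensor diagonal = √(22.3² + 14.9²) = √719.3000 ≈ 26.8198 mm.
Angle of view α = 2·arctan(d/2f) with d = 26.8198 mm and f = 141.8 mm.
d/2f = 0.09457; arctan(0.09457) ≈ 5.4023°, so α ≈ 10.8047°.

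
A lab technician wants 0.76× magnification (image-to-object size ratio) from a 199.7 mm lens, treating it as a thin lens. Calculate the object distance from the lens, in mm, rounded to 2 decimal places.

With m = dᵢ/dₒ and 1/f = 1/dₒ + 1/dᵢ, substituting dᵢ = m·dₒ gives 1/f = (1 + 1/m)/dₒ, hence dₒ = f·(1 + 1/m).
dₒ = 199.7 × (1 + 1/0.76) = 199.7 × 2.31579 ≈ 462.463 mm.

462.46 mm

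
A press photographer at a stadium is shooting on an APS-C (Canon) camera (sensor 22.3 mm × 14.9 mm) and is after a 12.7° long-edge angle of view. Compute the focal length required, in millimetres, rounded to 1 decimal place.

From α = 2·arctan(w/2f) we get f = w / (2·tan(α/2)).
With w = 22.3 mm and α/2 = 6.35°, tan(α/2) ≈ 0.11128, so f ≈ 22.3 / 0.22257 ≈ 100.1937 mm.

100.2 mm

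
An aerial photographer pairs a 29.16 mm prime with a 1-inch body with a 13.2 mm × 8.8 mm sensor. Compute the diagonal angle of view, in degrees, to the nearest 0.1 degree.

Sensor diagonal = √(13.2² + 8.8²) = √251.6800 ≈ 15.8644 mm.
Angle of view α = 2·arctan(d/2f) with d = 15.8644 mm and f = 29.16 mm.
d/2f = 0.27202; arctan(0.27202) ≈ 15.2176°, so α ≈ 30.4352°.

30.4°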